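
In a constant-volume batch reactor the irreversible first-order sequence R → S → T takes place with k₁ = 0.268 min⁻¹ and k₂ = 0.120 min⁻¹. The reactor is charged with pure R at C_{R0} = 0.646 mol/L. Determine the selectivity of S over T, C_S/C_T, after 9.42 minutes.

0.916

For first-order series with pure R initially, C_S(t) = k₁C_{R0}/(k₂−k₁)·(e^(−k₁t) − e^(−k₂t)).
e^(−k₁t) = e^(−0.268×9.42) = e^(−2.525) = 0.08009; e^(−k₂t) = e^(−1.130) = 0.3229.
C_S = 0.268×0.646/(0.120−0.268) × (0.08009−0.3229) = (-1.170)×(-0.2428) = 0.2840 mol/L.
C_R = C_{R0}e^(−k₁t) = 0.05174 mol/L, so C_T = C_{R0}−C_R−C_S = 0.3102 mol/L; C_S/C_T = 0.916.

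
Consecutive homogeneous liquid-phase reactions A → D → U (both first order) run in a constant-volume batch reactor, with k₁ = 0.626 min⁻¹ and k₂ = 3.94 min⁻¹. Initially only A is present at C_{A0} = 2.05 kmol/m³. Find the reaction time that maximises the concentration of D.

0.555 min

The intermediate peaks when r₁ = r₂, i.e. k₁e^(−k₁t) = k₂e^(−k₂t), giving t_opt = ln(k₂/k₁)/(k₂−k₁).
= ln(3.94/0.626)/(3.94−0.626) = ln(6.294)/3.314 = 1.840/3.314 = 0.555 min.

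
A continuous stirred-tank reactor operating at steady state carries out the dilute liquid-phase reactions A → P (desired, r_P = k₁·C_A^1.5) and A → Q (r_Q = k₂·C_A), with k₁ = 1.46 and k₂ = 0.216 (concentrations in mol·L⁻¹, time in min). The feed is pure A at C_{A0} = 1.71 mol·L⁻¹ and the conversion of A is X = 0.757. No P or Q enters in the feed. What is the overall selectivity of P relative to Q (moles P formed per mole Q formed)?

Exit C_A = C_{A0}(1−X) = 1.71×0.243 = 0.4155 mol·L⁻¹.
A CSTR operates uniformly at the exit composition, giving r_P = 0.3911 and r_Q = 0.08975 (each k·C_A^n at C_A = 0.4155).
Overall selectivity = C_P/C_Q = r_Pτ/(r_Qτ) = r_P/r_Q = 4.36.

4.36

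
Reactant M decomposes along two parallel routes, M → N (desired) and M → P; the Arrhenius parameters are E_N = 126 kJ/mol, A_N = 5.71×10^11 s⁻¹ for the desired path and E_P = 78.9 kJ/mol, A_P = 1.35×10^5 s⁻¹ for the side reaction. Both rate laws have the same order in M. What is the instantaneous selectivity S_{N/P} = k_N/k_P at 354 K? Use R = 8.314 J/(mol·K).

0.474

Since both paths have the same order in M, the concentration cancels and S_{N/P} = k_N/k_P = (A_N/A_P)·exp[(E_P−E_N)/(RT)].
(E_P−E_N)/(RT) = (78.9−126)×10³/(8.314×354) = -47100/2943 = -16.00.
k_N/k_P = (5.71×10^11/1.35×10^5)·exp(-16.00) = 4.230×10^6 × 1.122×10^-7 = 0.474.
Since E_N > E_P, raising the temperature improves selectivity toward N.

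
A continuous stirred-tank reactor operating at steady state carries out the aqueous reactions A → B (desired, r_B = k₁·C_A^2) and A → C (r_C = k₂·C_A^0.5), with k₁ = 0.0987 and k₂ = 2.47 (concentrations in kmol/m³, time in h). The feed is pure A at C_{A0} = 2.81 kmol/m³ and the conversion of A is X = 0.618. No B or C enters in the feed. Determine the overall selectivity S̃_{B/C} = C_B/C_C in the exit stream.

Exit C_A = C_{A0}(1−X) = 2.81×0.382 = 1.073 kmol/m³.
A CSTR operates uniformly at the exit composition, giving r_B = 0.1137 and r_C = 2.559 (each k·C_A^n at C_A = 1.073).
Overall selectivity = C_B/C_C = r_Bτ/(r_Cτ) = r_B/r_C = 0.0444.

0.0444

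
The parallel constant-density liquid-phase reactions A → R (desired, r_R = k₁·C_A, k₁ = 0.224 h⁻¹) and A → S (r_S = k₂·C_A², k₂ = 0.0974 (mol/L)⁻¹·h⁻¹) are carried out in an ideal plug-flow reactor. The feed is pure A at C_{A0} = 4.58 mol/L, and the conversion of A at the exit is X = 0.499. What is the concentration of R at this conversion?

0.929 mol/L

C_A = C_{A0}(1−X) = 2.295 mol/L.
Along a PFR/batch, dC_R/dC_A = −r_R/(r_R+r_S) = −k₁/(k₁+k₂·C_A).
Integrating from C_{A0} to C_A: C_R = (0.224/0.0974)·ln[(0.224+0.0974·4.58)/(0.224+0.0974·2.29)] = 2.300·ln(0.6701/0.4475) = 0.9286 mol/L.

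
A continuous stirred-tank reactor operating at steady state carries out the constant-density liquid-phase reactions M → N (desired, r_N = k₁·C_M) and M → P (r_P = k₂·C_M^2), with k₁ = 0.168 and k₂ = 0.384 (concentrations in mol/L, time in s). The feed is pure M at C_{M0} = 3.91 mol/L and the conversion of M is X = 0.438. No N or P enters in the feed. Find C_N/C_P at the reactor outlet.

Exit C_M = C_{M0}(1−X) = 3.91×0.562 = 2.197 mol/L.
Rates in a CSTR are evaluated at the outlet concentration: r_N = 0.168×2.197 = 0.3692, r_P = 0.384×2.197^2 = 1.854.
Overall selectivity = C_N/C_P = r_Nτ/(r_Pτ) = r_N/r_P = 0.199.

0.199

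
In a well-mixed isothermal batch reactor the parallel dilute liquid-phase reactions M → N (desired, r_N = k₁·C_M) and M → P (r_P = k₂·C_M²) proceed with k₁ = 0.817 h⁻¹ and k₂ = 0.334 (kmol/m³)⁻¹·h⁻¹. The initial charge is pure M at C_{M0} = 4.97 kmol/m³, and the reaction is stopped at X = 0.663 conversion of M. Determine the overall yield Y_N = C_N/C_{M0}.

0.289

C_M = C_{M0}(1−X) = 1.675 kmol/m³.
Along a PFR/batch, dC_N/dC_M = −r_N/(r_N+r_P) = −k₁/(k₁+k₂·C_M).
Integrating from C_{M0} to C_M: C_N = (0.817/0.334)·ln[(0.817+0.334·4.97)/(0.817+0.334·1.67)] = 2.446·ln(2.477/1.376) = 1.437 kmol/m³.
Y_N = C_N/C_{M0} = 1.437/4.97 = 0.289.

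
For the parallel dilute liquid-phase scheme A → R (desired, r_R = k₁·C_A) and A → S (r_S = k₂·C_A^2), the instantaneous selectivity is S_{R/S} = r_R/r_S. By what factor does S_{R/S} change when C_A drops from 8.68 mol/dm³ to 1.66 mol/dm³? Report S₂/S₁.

S_{R/S} = (k₁/k₂)·C_A⁻¹, so S₂/S₁ = (C_{A,2}/C_{A,1})⁻¹.
= 8.68/1.66 = 5.23.

5.23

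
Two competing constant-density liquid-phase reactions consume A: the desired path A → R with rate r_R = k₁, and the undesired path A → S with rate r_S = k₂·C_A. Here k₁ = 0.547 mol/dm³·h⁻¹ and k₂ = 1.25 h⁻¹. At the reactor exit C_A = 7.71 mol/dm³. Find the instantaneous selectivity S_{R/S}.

S_{R/S} = r_R/r_S = (k₁)/(k₂·C_A) = (k₁/k₂)·C_A⁻¹.
= (0.547) / (1.25×7.710) = 0.5470/9.637 = 0.0568.
The undesired path is higher order in A, so low C_A (CSTR or dilute feed) favours R.

0.0568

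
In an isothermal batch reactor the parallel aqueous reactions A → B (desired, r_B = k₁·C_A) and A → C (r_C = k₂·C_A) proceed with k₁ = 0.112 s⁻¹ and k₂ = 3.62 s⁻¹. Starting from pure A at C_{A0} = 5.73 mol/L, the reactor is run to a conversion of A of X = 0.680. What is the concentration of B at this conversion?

C_A = C_{A0}(1−X) = 1.834 mol/L.
Both paths are first order in A, so the instantaneous fraction to B is constant: dC_B/d(−C_A) = k₁/(k₁+k₂) = 0.03001.
C_B = 0.03001·(C_{A0}−C_A) = 0.03001×3.896 = 0.117 mol/L.

0.117 mol/L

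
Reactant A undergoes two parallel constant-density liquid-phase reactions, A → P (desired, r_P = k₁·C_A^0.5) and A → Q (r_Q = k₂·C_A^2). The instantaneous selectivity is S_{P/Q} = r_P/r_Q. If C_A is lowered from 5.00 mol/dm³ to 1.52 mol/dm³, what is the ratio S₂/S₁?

5.97

S_{P/Q} = (k₁/k₂)·C_A^-1.5, so S₂/S₁ = (C_{A,2}/C_{A,1})^-1.5.
= (1.52/5.00)^(-1.5) = (0.3040)^(-1.5) = 5.97.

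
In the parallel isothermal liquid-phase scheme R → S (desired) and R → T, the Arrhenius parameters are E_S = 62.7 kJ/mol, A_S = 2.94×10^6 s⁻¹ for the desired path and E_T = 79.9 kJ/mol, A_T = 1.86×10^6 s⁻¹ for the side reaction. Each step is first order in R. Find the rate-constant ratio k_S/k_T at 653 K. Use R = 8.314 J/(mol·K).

Since both paths have the same order in R, the concentration cancels and S_{S/T} = k_S/k_T = (A_S/A_T)·exp[(E_T−E_S)/(RT)].
(E_T−E_S)/(RT) = (79.9−62.7)×10³/(8.314×653) = 17200/5429 = 3.168.
k_S/k_T = (2.94×10^6/1.86×10^6)·exp(3.168) = 1.581 × 23.76 = 37.6.

37.6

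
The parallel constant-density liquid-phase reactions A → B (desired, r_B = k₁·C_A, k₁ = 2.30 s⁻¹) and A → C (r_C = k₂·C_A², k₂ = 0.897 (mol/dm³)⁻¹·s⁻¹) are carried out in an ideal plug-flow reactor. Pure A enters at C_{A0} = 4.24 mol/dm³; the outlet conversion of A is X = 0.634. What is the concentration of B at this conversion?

1.29 mol/dm³

C_A = C_{A0}(1−X) = 1.552 mol/dm³.
Along a PFR/batch, dC_B/dC_A = −r_B/(r_B+r_C) = −k₁/(k₁+k₂·C_A).
Integrating from C_{A0} to C_A: C_B = (2.30/0.897)·ln[(2.30+0.897·4.24)/(2.30+0.897·1.55)] = 2.564·ln(6.103/3.692) = 1.289 mol/dm³.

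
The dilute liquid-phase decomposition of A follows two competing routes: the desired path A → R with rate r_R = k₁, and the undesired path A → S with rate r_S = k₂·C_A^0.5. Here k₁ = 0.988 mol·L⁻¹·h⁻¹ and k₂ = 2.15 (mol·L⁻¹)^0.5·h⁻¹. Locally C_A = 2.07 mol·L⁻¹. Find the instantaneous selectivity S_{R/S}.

S_{R/S} = r_R/r_S = (k₁)/(k₂·C_A^0.5) = (k₁/k₂)·C_A^-0.5.
= (0.988) / (2.15×2.070^0.5) = 0.9880/3.093 = 0.319.

0.319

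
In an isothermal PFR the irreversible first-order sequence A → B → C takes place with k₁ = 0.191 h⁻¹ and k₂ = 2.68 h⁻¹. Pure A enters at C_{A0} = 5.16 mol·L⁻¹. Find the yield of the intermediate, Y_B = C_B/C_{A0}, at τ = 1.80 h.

0.0538

The intermediate concentration in a first-order A→B→C sequence is C_B = k₁C_{A0}(e^(−k₁τ) − e^(−k₂τ))/(k₂−k₁).
e^(−k₁τ) = e^(−0.191×1.80) = e^(−0.3438) = 0.7091; e^(−k₂τ) = e^(−4.824) = 0.008035.
C_B = 0.191×5.16/(2.68−0.191) × (0.7091−0.008035) = 0.3960×0.7010 = 0.2776 mol·L⁻¹.
Y_B = C_B/C_{A0} = 0.2776/5.16 = 0.0538.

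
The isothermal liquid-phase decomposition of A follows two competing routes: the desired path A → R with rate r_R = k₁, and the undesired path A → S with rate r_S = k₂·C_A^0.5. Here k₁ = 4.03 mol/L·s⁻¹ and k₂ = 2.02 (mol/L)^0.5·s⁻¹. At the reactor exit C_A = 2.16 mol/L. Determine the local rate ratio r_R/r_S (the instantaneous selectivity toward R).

S_{R/S} = r_R/r_S = (k₁)/(k₂·C_A^0.5) = (k₁/k₂)·C_A^-0.5.
= (4.03) / (2.02×2.160^0.5) = 4.030/2.969 = 1.36.

1.36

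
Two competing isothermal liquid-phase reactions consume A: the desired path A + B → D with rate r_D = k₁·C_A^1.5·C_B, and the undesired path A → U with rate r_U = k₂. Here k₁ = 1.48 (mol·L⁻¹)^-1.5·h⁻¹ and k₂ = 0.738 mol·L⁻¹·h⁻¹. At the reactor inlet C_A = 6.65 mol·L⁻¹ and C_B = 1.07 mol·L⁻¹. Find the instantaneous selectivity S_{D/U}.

S_{D/U} = r_D/r_U = (k₁·C_A^1.5·C_B)/(k₂) = (k₁/k₂)·C_A^1.5·C_B.
= (1.48×6.650^1.5×1.070) / (0.738) = 27.16/0.7380 = 36.8.
Since the desired path is higher order in A, keeping C_A high (PFR or concentrated feed) favours D.

36.8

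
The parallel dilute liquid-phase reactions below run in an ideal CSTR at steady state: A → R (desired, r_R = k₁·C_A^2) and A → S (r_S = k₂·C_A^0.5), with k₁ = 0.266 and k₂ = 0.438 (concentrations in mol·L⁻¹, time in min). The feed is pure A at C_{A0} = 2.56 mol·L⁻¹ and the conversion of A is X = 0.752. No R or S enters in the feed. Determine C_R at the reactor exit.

0.452 mol·L⁻¹

Exit C_A = C_{A0}(1−X) = 2.56×0.248 = 0.6349 mol·L⁻¹.
Rates in a CSTR are evaluated at the outlet concentration: r_R = 0.266×0.6349^2 = 0.1072, r_S = 0.438×0.6349^0.5 = 0.3490.
Fraction of consumed A going to R: r_R/(r_R+r_S) = 0.2350.
C_R = 0.2350·C_{A0}·X = 0.2350×2.56×0.752 = 0.452 mol·L⁻¹.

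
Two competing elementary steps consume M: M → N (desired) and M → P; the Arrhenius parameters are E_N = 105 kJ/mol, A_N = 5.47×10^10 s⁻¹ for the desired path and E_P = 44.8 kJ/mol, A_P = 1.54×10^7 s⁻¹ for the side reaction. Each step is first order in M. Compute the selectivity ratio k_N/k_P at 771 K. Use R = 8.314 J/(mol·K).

With equal orders, S_{N/P} = k_N/k_P = (A_N/A_P)·exp[(E_P−E_N)/(RT)].
(E_P−E_N)/(RT) = (44.8−105)×10³/(8.314×771) = -60200/6410 = -9.391.
k_N/k_P = (5.47×10^10/1.54×10^7)·exp(-9.391) = 3552 × 8.344×10^-5 = 0.296.
Since E_N > E_P, raising the temperature improves selectivity toward N.

0.296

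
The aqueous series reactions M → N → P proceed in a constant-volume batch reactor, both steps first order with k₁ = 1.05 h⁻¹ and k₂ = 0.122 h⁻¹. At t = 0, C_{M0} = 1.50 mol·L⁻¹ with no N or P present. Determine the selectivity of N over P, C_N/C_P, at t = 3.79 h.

2.39

The intermediate concentration in a first-order A→B→C sequence is C_N = k₁C_{M0}(e^(−k₁t) − e^(−k₂t))/(k₂−k₁).
e^(−k₁t) = e^(−1.05×3.79) = e^(−3.980) = 0.01869; e^(−k₂t) = e^(−0.4624) = 0.6298.
C_N = 1.05×1.50/(0.122−1.05) × (0.01869−0.6298) = (-1.697)×(-0.6111) = 1.037 mol·L⁻¹.
C_M = C_{M0}e^(−k₁t) = 0.02804 mol·L⁻¹, so C_P = C_{M0}−C_M−C_N = 0.4348 mol·L⁻¹; C_N/C_P = 2.39.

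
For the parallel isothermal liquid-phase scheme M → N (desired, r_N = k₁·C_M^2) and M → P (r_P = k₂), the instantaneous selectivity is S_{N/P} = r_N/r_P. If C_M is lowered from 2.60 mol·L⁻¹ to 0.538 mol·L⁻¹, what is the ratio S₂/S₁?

S_{N/P} = (k₁/k₂)·C_M^2, so S₂/S₁ = (C_{M,2}/C_{M,1})^2.
= (0.538/2.60)^2 = (0.2069)^2 = 0.0428.

0.0428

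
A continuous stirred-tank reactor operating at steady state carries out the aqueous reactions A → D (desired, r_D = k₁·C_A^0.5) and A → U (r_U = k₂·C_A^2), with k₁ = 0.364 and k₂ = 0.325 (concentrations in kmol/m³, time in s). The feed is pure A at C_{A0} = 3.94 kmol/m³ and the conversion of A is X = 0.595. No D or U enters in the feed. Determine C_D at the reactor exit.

Exit C_A = C_{A0}(1−X) = 3.94×0.405 = 1.596 kmol/m³.
A CSTR operates uniformly at the exit composition, giving r_D = 0.4598 and r_U = 0.8275 (each k·C_A^n at C_A = 1.596).
Fraction of consumed A going to D: r_D/(r_D+r_U) = 0.3572.
C_D = 0.3572·C_{A0}·X = 0.3572×3.94×0.595 = 0.837 kmol/m³.

0.837 kmol/m³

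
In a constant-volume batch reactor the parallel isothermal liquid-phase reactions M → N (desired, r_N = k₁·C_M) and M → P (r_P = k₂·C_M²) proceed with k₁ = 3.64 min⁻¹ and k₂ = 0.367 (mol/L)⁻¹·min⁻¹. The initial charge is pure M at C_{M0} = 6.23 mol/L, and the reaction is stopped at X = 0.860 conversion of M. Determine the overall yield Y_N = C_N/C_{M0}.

C_M = C_{M0}(1−X) = 0.8722 mol/L.
Along a PFR/batch, dC_N/dC_M = −r_N/(r_N+r_P) = −k₁/(k₁+k₂·C_M).
Integrating from C_{M0} to C_M: C_N = (3.64/0.367)·ln[(3.64+0.367·6.23)/(3.64+0.367·0.872)] = 9.918·ln(5.926/3.960) = 3.999 mol/L.
Y_N = C_N/C_{M0} = 3.999/6.23 = 0.642.

0.642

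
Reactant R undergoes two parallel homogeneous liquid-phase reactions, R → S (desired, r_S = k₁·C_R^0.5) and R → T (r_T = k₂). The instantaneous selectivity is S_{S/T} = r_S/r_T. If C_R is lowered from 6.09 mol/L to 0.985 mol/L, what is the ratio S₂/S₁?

S_{S/T} = (k₁/k₂)·C_R^0.5, so S₂/S₁ = (C_{R,2}/C_{R,1})^0.5.
= (0.985/6.09)^0.5 = (0.1617)^0.5 = 0.402.
Selectivity toward S falls as C_R falls — high-concentration operation is favoured.

0.402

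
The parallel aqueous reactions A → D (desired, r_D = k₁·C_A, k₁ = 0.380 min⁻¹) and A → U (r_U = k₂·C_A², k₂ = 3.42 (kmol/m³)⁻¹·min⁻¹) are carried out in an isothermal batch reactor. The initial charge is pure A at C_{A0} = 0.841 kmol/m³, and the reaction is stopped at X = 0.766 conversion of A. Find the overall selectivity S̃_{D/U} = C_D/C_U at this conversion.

0.242

C_A = C_{A0}(1−X) = 0.1968 kmol/m³.
Along a PFR/batch, dC_D/dC_A = −r_D/(r_D+r_U) = −k₁/(k₁+k₂·C_A).
Integrating from C_{A0} to C_A: C_D = (0.380/3.42)·ln[(0.380+3.42·0.841)/(0.380+3.42·0.197)] = 0.1111·ln(3.256/1.053) = 0.1254 kmol/m³.
C_U = (C_{A0}−C_A)−C_D = 0.5188 kmol/m³; S̃_{D/U} = 0.1254/0.5188 = 0.242.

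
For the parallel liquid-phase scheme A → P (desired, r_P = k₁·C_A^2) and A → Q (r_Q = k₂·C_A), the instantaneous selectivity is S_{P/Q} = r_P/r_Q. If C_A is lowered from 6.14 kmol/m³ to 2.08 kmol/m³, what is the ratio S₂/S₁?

0.339

S_{P/Q} = (k₁/k₂)·C_A, so S₂/S₁ = (C_{A,2}/C_{A,1}).
= 2.08/6.14 = 0.339.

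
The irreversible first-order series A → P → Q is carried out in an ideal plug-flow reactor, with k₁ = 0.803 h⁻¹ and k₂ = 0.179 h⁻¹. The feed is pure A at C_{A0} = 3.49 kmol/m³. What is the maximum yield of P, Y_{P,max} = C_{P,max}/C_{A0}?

0.650

Evaluating C_P at τ_opt = ln(k₂/k₁)/(k₂−k₁) gives C_{P,max}/C_{A0} = (k₁/k₂)^[k₂/(k₂−k₁)].
= (0.803/0.179)^(0.179/(0.179−0.803)) = (4.486)^(-0.2869) = 0.6501.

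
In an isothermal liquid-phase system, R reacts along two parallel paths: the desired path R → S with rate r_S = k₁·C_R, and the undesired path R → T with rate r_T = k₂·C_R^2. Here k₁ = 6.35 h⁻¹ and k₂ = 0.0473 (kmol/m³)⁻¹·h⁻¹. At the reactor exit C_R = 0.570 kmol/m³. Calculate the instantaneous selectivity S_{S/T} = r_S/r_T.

S_{S/T} = r_S/r_T = (k₁·C_R)/(k₂·C_R^2) = (k₁/k₂)·C_R⁻¹.
= (6.35×0.5700) / (0.0473×0.5700^2) = 3.619/0.01537 = 236.

236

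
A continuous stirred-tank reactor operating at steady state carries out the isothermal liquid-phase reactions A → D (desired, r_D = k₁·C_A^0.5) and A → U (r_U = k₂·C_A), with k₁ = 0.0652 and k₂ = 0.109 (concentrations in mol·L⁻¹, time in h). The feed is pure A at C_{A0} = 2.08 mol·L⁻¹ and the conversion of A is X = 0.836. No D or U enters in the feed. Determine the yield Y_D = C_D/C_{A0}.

Exit C_A = C_{A0}(1−X) = 2.08×0.164 = 0.3411 mol·L⁻¹.
In a CSTR the entire volume is at exit conditions, so r_D = 0.0652×0.3411^0.5 = 0.03808 and r_U = 0.109×0.3411 = 0.03718.
Fraction of consumed A going to D: r_D/(r_D+r_U) = 0.5060.
C_D = 0.5060·C_{A0}·X = 0.5060×2.08×0.836 = 0.880 mol·L⁻¹; Y_D = C_D/C_{A0} = 0.423.

0.423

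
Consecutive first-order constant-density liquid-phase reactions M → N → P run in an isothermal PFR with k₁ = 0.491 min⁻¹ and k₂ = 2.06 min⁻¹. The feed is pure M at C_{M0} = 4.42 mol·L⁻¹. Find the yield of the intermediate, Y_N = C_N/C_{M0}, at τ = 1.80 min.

The intermediate concentration in a first-order A→B→C sequence is C_N = k₁C_{M0}(e^(−k₁τ) − e^(−k₂τ))/(k₂−k₁).
e^(−k₁τ) = e^(−0.491×1.80) = e^(−0.8838) = 0.4132; e^(−k₂τ) = e^(−3.708) = 0.02453.
C_N = 0.491×4.42/(2.06−0.491) × (0.4132−0.02453) = 1.383×0.3887 = 0.5376 mol·L⁻¹.
Y_N = C_N/C_{M0} = 0.5376/4.42 = 0.122.

0.122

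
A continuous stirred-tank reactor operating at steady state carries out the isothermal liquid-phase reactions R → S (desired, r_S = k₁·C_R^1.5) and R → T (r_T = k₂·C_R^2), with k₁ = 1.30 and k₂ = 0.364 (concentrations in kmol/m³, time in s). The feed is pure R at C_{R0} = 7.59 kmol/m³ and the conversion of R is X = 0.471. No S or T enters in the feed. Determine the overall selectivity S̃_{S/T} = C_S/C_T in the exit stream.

1.78

Exit C_R = C_{R0}(1−X) = 7.59×0.529 = 4.015 kmol/m³.
Rates in a CSTR are evaluated at the outlet concentration: r_S = 1.30×4.015^1.5 = 10.46, r_T = 0.364×4.015^2 = 5.868.
Overall selectivity = C_S/C_T = r_Sτ/(r_Tτ) = r_S/r_T = 1.78.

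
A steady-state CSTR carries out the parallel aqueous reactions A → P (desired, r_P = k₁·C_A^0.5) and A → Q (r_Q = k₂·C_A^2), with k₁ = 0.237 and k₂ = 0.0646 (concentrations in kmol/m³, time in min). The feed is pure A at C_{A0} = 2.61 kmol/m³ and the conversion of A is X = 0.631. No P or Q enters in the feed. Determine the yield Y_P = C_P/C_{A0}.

Exit C_A = C_{A0}(1−X) = 2.61×0.369 = 0.9631 kmol/m³.
Rates in a CSTR are evaluated at the outlet concentration: r_P = 0.237×0.9631^0.5 = 0.2326, r_Q = 0.0646×0.9631^2 = 0.05992.
Fraction of consumed A going to P: r_P/(r_P+r_Q) = 0.7952.
C_P = 0.7952·C_{A0}·X = 0.7952×2.61×0.631 = 1.31 kmol/m³; Y_P = C_P/C_{A0} = 0.502.

0.502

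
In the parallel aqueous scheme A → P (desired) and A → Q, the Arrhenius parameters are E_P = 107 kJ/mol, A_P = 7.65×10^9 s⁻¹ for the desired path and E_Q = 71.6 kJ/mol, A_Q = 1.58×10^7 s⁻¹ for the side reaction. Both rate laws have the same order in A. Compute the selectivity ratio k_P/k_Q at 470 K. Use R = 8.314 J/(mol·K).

k_P/k_Q = (A_P/A_Q)·exp[−(E_P−E_Q)/(RT)] = (A_P/A_Q)·exp[(E_Q−E_P)/(RT)].
(E_Q−E_P)/(RT) = (71.6−107)×10³/(8.314×470) = -35400/3908 = -9.059.
k_P/k_Q = (7.65×10^9/1.58×10^7)·exp(-9.059) = 484.2 × 1.163×10^-4 = 0.0563.

0.0563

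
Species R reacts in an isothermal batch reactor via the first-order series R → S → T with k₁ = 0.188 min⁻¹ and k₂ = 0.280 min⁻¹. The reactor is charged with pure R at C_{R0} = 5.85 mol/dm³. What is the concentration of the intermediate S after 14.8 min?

For first-order series with pure R initially, C_S(t) = k₁C_{R0}/(k₂−k₁)·(e^(−k₁t) − e^(−k₂t)).
e^(−k₁t) = e^(−0.188×14.8) = e^(−2.782) = 0.06189; e^(−k₂t) = e^(−4.144) = 0.01586.
C_S = 0.188×5.85/(0.280−0.188) × (0.06189−0.01586) = 11.95×0.04603 = 0.5503 mol/dm³.

0.550 mol/dm³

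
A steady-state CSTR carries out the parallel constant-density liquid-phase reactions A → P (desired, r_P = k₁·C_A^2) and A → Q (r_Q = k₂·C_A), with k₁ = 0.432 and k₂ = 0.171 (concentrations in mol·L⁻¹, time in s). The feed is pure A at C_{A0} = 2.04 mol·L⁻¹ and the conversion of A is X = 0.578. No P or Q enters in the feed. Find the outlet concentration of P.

Exit C_A = C_{A0}(1−X) = 2.04×0.422 = 0.8609 mol·L⁻¹.
Rates in a CSTR are evaluated at the outlet concentration: r_P = 0.432×0.8609^2 = 0.3202, r_Q = 0.171×0.8609 = 0.1472.
Fraction of consumed A going to P: r_P/(r_P+r_Q) = 0.6850.
C_P = 0.6850·C_{A0}·X = 0.6850×2.04×0.578 = 0.808 mol·L⁻¹.

0.808 mol·L⁻¹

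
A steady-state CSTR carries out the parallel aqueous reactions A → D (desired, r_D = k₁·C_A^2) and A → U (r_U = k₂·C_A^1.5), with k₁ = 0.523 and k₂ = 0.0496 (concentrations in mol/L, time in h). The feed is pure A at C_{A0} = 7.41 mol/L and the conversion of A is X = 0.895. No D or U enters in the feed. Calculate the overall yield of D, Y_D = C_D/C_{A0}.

Exit C_A = C_{A0}(1−X) = 7.41×0.105 = 0.7780 mol/L.
In a CSTR the entire volume is at exit conditions, so r_D = 0.523×0.7780^2 = 0.3166 and r_U = 0.0496×0.7780^1.5 = 0.03404.
Fraction of consumed A going to D: r_D/(r_D+r_U) = 0.9029.
C_D = 0.9029·C_{A0}·X = 0.9029×7.41×0.895 = 5.99 mol/L; Y_D = C_D/C_{A0} = 0.808.

0.808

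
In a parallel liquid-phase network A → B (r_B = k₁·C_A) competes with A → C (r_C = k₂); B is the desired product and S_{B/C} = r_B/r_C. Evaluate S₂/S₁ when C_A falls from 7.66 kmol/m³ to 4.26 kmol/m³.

0.556

S_{B/C} = (k₁/k₂)·C_A, so S₂/S₁ = (C_{A,2}/C_{A,1}).
= 4.26/7.66 = 0.556.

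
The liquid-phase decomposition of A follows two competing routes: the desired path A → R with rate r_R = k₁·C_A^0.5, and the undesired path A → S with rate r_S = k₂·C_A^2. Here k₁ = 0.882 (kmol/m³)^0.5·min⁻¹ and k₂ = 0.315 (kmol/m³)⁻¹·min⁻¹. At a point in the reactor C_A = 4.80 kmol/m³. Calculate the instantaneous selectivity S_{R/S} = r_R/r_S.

S_{R/S} = r_R/r_S = (k₁·C_A^0.5)/(k₂·C_A^2) = (k₁/k₂)·C_A^-1.5.
= (0.882×4.800^0.5) / (0.315×4.800^2) = 1.932/7.258 = 0.266.
The undesired path is higher order in A, so low C_A (CSTR or dilute feed) favours R.

0.266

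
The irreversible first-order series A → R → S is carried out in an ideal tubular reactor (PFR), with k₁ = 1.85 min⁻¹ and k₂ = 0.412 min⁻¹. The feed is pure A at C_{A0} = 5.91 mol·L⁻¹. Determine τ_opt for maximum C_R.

1.04 min

Setting dC_R/dτ = 0 gives τ_opt = ln(k₂/k₁)/(k₂−k₁).
= ln(0.412/1.85)/(0.412−1.85) = ln(0.2227)/-1.438 = -1.502/-1.438 = 1.04 min.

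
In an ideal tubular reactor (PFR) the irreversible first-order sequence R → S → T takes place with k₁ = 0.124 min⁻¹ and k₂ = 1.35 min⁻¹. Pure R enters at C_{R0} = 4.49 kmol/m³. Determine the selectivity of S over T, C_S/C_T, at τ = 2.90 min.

0.294

The intermediate concentration in a first-order A→B→C sequence is C_S = k₁C_{R0}(e^(−k₁τ) − e^(−k₂τ))/(k₂−k₁).
e^(−k₁τ) = e^(−0.124×2.90) = e^(−0.3596) = 0.6980; e^(−k₂τ) = e^(−3.915) = 0.01994.
C_S = 0.124×4.49/(1.35−0.124) × (0.6980−0.01994) = 0.4541×0.6780 = 0.3079 kmol/m³.
C_R = C_{R0}e^(−k₁τ) = 3.134 kmol/m³, so C_T = C_{R0}−C_R−C_S = 1.048 kmol/m³; C_S/C_T = 0.294.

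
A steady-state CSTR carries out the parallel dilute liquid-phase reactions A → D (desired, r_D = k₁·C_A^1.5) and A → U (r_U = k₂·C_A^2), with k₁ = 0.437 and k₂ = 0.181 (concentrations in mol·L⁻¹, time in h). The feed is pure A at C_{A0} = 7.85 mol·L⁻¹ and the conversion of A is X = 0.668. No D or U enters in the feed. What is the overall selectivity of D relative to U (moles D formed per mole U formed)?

1.50

Exit C_A = C_{A0}(1−X) = 7.85×0.332 = 2.606 mol·L⁻¹.
Rates in a CSTR are evaluated at the outlet concentration: r_D = 0.437×2.606^1.5 = 1.839, r_U = 0.181×2.606^2 = 1.229.
Overall selectivity = C_D/C_U = r_Dτ/(r_Uτ) = r_D/r_U = 1.50.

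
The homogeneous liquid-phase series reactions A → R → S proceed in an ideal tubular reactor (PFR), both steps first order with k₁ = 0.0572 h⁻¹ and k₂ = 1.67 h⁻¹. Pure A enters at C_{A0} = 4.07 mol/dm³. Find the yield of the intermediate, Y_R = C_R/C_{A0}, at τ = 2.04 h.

Solving the coupled first-order balances gives C_R(τ) = [k₁/(k₂−k₁)]·C_{A0}·(e^(−k₁τ) − e^(−k₂τ)).
e^(−k₁τ) = e^(−0.0572×2.04) = e^(−0.1167) = 0.8899; e^(−k₂τ) = e^(−3.407) = 0.03315.
C_R = 0.0572×4.07/(1.67−0.0572) × (0.8899−0.03315) = 0.1443×0.8567 = 0.1237 mol/dm³.
Y_R = C_R/C_{A0} = 0.1237/4.07 = 0.0304.

0.0304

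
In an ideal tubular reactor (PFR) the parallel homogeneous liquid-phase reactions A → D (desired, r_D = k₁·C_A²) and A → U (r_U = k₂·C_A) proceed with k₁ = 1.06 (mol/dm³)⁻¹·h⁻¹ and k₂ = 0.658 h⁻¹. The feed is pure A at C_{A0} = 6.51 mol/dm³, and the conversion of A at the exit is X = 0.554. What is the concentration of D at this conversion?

3.17 mol/dm³

C_A = C_{A0}(1−X) = 2.903 mol/dm³.
Along a PFR/batch, dC_U/dC_A = −r_U/(r_D+r_U) = −k₂/(k₂+k₁·C_A).
Integrating from C_{A0} to C_A: C_U = (0.658/1.06)·ln[(0.658+1.06·6.51)/(0.658+1.06·2.90)] = 0.6208·ln(7.559/3.736) = 0.4375 mol/dm³.
Then C_D = (C_{A0}−C_A) − C_U = 3.607 − 0.4375 = 3.169 mol/dm³.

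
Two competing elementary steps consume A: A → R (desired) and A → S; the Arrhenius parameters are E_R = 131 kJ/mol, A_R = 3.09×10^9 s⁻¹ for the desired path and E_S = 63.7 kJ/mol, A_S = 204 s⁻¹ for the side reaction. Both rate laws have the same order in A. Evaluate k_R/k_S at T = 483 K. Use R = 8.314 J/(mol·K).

0.798

With equal orders, S_{R/S} = k_R/k_S = (A_R/A_S)·exp[(E_S−E_R)/(RT)].
(E_S−E_R)/(RT) = (63.7−131)×10³/(8.314×483) = -67300/4016 = -16.76.
k_R/k_S = (3.09×10^9/204)·exp(-16.76) = 1.515×10^7 × 5.266×10^-8 = 0.798.
Since E_R > E_S, raising the temperature improves selectivity toward R.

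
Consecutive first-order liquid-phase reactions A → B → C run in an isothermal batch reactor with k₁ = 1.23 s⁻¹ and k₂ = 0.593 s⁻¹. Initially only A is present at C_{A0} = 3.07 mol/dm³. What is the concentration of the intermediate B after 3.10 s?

0.812 mol/dm³

Solving the coupled first-order balances gives C_B(t) = [k₁/(k₂−k₁)]·C_{A0}·(e^(−k₁t) − e^(−k₂t)).
e^(−k₁t) = e^(−1.23×3.10) = e^(−3.813) = 0.02208; e^(−k₂t) = e^(−1.838) = 0.1591.
C_B = 1.23×3.07/(0.593−1.23) × (0.02208−0.1591) = (-5.928)×(-0.1370) = 0.8122 mol/dm³.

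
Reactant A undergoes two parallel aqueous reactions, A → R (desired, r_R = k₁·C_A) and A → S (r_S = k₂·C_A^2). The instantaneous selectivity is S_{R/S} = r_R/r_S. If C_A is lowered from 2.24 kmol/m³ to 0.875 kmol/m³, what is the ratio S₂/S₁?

2.56

S_{R/S} = (k₁/k₂)·C_A⁻¹, so S₂/S₁ = (C_{A,2}/C_{A,1})⁻¹.
= 2.24/0.875 = 2.56.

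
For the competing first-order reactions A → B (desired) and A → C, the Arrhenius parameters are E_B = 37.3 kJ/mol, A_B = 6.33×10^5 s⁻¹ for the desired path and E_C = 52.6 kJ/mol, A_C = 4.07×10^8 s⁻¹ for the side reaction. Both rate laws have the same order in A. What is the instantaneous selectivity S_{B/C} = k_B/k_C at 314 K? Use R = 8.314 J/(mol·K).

With equal orders, S_{B/C} = k_B/k_C = (A_B/A_C)·exp[(E_C−E_B)/(RT)].
(E_C−E_B)/(RT) = (52.6−37.3)×10³/(8.314×314) = 15300/2611 = 5.861.
k_B/k_C = (6.33×10^5/4.07×10^8)·exp(5.861) = 0.001555 × 351.0 = 0.546.
Since E_B < E_C, lowering the temperature improves selectivity toward B.

0.546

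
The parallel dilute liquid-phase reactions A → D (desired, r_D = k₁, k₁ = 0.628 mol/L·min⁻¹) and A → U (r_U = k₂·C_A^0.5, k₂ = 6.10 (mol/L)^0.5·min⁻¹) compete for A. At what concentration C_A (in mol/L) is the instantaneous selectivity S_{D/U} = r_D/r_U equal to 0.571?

S_{D/U} = (k₁/k₂)·C_A^-0.5 ⇒ C_A = (S·k₂/k₁)^(-2).
= (0.571×6.10/0.628)^(-2) = (5.546)^(-2) = 0.0325 mol/L.

0.0325 mol/L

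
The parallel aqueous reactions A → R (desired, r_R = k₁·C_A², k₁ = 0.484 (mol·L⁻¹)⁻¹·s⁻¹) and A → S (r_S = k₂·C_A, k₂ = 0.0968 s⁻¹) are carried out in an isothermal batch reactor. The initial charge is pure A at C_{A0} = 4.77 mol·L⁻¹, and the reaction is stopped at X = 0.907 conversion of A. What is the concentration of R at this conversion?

3.92 mol·L⁻¹

C_A = C_{A0}(1−X) = 0.4436 mol·L⁻¹.
Along a PFR/batch, dC_S/dC_A = −r_S/(r_R+r_S) = −k₂/(k₂+k₁·C_A).
Integrating from C_{A0} to C_A: C_S = (0.0968/0.484)·ln[(0.0968+0.484·4.77)/(0.0968+0.484·0.444)] = 0.2000·ln(2.405/0.3115) = 0.4088 mol·L⁻¹.
Then C_R = (C_{A0}−C_A) − C_S = 4.326 − 0.4088 = 3.918 mol·L⁻¹.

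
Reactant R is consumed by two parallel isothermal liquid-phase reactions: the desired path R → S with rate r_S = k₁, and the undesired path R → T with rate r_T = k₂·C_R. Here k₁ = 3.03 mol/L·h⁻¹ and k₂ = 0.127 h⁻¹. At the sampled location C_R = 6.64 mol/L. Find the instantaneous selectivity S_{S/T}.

3.59

S_{S/T} = r_S/r_T = (k₁)/(k₂·C_R) = (k₁/k₂)·C_R⁻¹.
= (3.03) / (0.127×6.640) = 3.030/0.8433 = 3.59.
The undesired path is higher order in R, so low C_R (CSTR or dilute feed) favours S.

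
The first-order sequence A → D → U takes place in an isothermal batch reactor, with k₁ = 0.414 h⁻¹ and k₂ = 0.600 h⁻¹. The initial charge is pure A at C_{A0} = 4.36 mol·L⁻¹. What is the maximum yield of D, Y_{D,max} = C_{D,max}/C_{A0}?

0.302

For a first-order series the maximum intermediate yield is C_{D,max}/C_{A0} = (k₁/k₂)^[k₂/(k₂−k₁)].
= (0.414/0.600)^(0.600/(0.600−0.414)) = (0.6900)^(3.226) = 0.3021.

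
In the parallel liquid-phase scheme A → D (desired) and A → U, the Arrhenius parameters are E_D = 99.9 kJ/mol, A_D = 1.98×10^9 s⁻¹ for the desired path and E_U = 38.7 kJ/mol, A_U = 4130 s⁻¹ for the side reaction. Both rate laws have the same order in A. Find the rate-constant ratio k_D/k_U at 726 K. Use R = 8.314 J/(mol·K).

18.9

Since both paths have the same order in A, the concentration cancels and S_{D/U} = k_D/k_U = (A_D/A_U)·exp[(E_U−E_D)/(RT)].
(E_U−E_D)/(RT) = (38.7−99.9)×10³/(8.314×726) = -61200/6036 = -10.14.
k_D/k_U = (1.98×10^9/4130)·exp(-10.14) = 4.794×10^5 × 3.950×10^-5 = 18.9.
Since E_D > E_U, raising the temperature improves selectivity toward D.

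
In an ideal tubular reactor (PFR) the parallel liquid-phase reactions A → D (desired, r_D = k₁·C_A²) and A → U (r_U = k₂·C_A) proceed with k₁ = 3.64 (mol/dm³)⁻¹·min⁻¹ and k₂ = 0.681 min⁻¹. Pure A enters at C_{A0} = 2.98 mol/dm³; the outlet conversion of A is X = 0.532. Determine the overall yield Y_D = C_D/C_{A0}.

0.488

C_A = C_{A0}(1−X) = 1.395 mol/dm³.
Along a PFR/batch, dC_U/dC_A = −r_U/(r_D+r_U) = −k₂/(k₂+k₁·C_A).
Integrating from C_{A0} to C_A: C_U = (0.681/3.64)·ln[(0.681+3.64·2.98)/(0.681+3.64·1.39)] = 0.1871·ln(11.53/5.757) = 0.1299 mol/dm³.
Then C_D = (C_{A0}−C_A) − C_U = 1.585 − 0.1299 = 1.455 mol/dm³.
Y_D = C_D/C_{A0} = 1.455/2.98 = 0.488.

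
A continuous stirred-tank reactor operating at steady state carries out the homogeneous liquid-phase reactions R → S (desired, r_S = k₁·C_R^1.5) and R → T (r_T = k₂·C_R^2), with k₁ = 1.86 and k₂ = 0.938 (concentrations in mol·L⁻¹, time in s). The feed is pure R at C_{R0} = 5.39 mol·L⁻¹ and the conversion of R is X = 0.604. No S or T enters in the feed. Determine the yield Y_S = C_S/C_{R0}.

Exit C_R = C_{R0}(1−X) = 5.39×0.396 = 2.134 mol·L⁻¹.
Rates in a CSTR are evaluated at the outlet concentration: r_S = 1.86×2.134^1.5 = 5.800, r_T = 0.938×2.134^2 = 4.273.
Fraction of consumed R going to S: r_S/(r_S+r_T) = 0.5758.
C_S = 0.5758·C_{R0}·X = 0.5758×5.39×0.604 = 1.87 mol·L⁻¹; Y_S = C_S/C_{R0} = 0.348.

0.348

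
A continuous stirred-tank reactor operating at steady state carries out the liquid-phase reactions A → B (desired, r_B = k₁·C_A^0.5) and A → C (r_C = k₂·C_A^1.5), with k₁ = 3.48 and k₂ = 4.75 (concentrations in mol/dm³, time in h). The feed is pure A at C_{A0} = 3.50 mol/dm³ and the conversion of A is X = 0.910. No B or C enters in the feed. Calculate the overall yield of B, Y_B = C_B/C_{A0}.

0.636

Exit C_A = C_{A0}(1−X) = 3.50×0.0900 = 0.3150 mol/dm³.
In a CSTR the entire volume is at exit conditions, so r_B = 3.48×0.3150^0.5 = 1.953 and r_C = 4.75×0.3150^1.5 = 0.8398.
Fraction of consumed A going to B: r_B/(r_B+r_C) = 0.6993.
C_B = 0.6993·C_{A0}·X = 0.6993×3.50×0.910 = 2.23 mol/dm³; Y_B = C_B/C_{A0} = 0.636.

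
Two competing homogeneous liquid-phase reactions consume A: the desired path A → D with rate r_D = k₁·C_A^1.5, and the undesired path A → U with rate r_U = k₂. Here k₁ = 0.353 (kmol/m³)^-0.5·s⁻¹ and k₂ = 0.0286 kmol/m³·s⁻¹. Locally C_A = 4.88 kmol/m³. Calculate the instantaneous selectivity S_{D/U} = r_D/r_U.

S_{D/U} = r_D/r_U = (k₁·C_A^1.5)/(k₂) = (k₁/k₂)·C_A^1.5.
= (0.353×4.880^1.5) / (0.0286) = 3.805/0.02860 = 133.
Since the desired path is higher order in A, keeping C_A high (PFR or concentrated feed) favours D.

133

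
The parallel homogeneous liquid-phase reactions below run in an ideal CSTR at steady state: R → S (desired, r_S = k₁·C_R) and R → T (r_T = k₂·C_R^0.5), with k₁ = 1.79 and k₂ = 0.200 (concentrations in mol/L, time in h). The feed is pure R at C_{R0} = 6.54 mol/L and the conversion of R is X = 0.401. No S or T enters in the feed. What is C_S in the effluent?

Exit C_R = C_{R0}(1−X) = 6.54×0.599 = 3.917 mol/L.
A CSTR operates uniformly at the exit composition, giving r_S = 7.012 and r_T = 0.3959 (each k·C_R^n at C_R = 3.917).
Fraction of consumed R going to S: r_S/(r_S+r_T) = 0.9466.
C_S = 0.9466·C_{R0}·X = 0.9466×6.54×0.401 = 2.48 mol/L.

2.48 mol/L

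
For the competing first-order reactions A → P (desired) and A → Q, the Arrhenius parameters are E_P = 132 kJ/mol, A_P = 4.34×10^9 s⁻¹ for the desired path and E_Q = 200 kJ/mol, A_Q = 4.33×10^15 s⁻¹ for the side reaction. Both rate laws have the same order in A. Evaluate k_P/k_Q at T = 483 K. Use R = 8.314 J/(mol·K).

22.7

With equal orders, S_{P/Q} = k_P/k_Q = (A_P/A_Q)·exp[(E_Q−E_P)/(RT)].
(E_Q−E_P)/(RT) = (200−132)×10³/(8.314×483) = 68000/4016 = 16.93.
k_P/k_Q = (4.34×10^9/4.33×10^15)·exp(16.93) = 1.002×10^-6 × 2.261×10^7 = 22.7.
Since E_P < E_Q, lowering the temperature improves selectivity toward P.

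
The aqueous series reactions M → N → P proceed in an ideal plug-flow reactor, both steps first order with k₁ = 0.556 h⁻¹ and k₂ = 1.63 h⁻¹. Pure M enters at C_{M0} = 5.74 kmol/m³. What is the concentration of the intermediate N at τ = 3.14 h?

0.501 kmol/m³

Solving the coupled first-order balances gives C_N(τ) = [k₁/(k₂−k₁)]·C_{M0}·(e^(−k₁τ) − e^(−k₂τ)).
e^(−k₁τ) = e^(−0.556×3.14) = e^(−1.746) = 0.1745; e^(−k₂τ) = e^(−5.118) = 0.005987.
C_N = 0.556×5.74/(1.63−0.556) × (0.1745−0.005987) = 2.972×0.1685 = 0.5007 kmol/m³.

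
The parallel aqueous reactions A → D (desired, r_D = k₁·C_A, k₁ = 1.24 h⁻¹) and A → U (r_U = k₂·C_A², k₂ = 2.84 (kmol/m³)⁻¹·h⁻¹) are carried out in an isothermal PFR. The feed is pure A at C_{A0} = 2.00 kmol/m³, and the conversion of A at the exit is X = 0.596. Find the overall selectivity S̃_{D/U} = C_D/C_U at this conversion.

0.326

C_A = C_{A0}(1−X) = 0.8080 kmol/m³.
Along a PFR/batch, dC_D/dC_A = −r_D/(r_D+r_U) = −k₁/(k₁+k₂·C_A).
Integrating from C_{A0} to C_A: C_D = (1.24/2.84)·ln[(1.24+2.84·2.00)/(1.24+2.84·0.808)] = 0.4366·ln(6.920/3.535) = 0.2933 kmol/m³.
C_U = (C_{A0}−C_A)−C_D = 0.8987 kmol/m³; S̃_{D/U} = 0.2933/0.8987 = 0.326.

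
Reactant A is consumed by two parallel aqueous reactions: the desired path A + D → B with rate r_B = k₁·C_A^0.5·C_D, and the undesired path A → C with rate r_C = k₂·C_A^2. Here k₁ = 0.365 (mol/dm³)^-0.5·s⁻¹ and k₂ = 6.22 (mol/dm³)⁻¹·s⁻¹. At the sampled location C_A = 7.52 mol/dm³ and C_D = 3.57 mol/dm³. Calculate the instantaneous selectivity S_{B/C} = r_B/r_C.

0.0102

S_{B/C} = r_B/r_C = (k₁·C_A^0.5·C_D)/(k₂·C_A^2) = (k₁/k₂)·C_A^-1.5·C_D.
= (0.365×7.520^0.5×3.570) / (6.22×7.520^2) = 3.573/351.7 = 0.0102.
The undesired path is higher order in A, so low C_A (CSTR or dilute feed) favours B.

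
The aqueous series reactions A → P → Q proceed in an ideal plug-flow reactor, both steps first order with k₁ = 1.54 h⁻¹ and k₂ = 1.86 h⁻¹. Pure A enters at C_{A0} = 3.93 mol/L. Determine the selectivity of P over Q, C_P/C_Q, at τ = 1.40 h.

0.295

Solving the coupled first-order balances gives C_P(τ) = [k₁/(k₂−k₁)]·C_{A0}·(e^(−k₁τ) − e^(−k₂τ)).
e^(−k₁τ) = e^(−1.54×1.40) = e^(−2.156) = 0.1158; e^(−k₂τ) = e^(−2.604) = 0.07398.
C_P = 1.54×3.93/(1.86−1.54) × (0.1158−0.07398) = 18.91×0.04181 = 0.7908 mol/L.
C_A = C_{A0}e^(−k₁τ) = 0.4550 mol/L, so C_Q = C_{A0}−C_A−C_P = 2.684 mol/L; C_P/C_Q = 0.295.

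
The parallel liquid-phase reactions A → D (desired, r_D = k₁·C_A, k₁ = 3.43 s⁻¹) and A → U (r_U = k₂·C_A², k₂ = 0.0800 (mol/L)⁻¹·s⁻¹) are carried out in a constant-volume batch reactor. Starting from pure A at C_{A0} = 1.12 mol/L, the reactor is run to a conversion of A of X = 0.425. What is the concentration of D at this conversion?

0.466 mol/L

C_A = C_{A0}(1−X) = 0.6440 mol/L.
Along a PFR/batch, dC_D/dC_A = −r_D/(r_D+r_U) = −k₁/(k₁+k₂·C_A).
Integrating from C_{A0} to C_A: C_D = (3.43/0.0800)·ln[(3.43+0.0800·1.12)/(3.43+0.0800·0.644)] = 42.88·ln(3.520/3.482) = 0.4664 mol/L.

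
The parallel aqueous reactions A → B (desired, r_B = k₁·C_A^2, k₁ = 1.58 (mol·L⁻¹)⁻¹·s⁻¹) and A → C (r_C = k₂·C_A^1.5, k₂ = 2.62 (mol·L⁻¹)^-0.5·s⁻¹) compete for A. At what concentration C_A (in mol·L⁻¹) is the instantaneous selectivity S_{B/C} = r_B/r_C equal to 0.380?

S_{B/C} = (k₁/k₂)·C_A^0.5 ⇒ C_A = (S·k₂/k₁)^(2).
= (0.380×2.62/1.58)^(2) = (0.6301)^(2) = 0.397 mol·L⁻¹.

0.397 mol·L⁻¹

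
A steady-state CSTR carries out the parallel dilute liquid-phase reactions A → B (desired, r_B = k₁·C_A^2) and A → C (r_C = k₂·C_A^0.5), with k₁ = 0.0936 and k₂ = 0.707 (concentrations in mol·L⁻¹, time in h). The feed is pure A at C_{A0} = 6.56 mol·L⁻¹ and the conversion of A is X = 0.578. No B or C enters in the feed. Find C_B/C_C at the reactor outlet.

0.610

Exit C_A = C_{A0}(1−X) = 6.56×0.422 = 2.768 mol·L⁻¹.
A CSTR operates uniformly at the exit composition, giving r_B = 0.7173 and r_C = 1.176 (each k·C_A^n at C_A = 2.768).
Overall selectivity = C_B/C_C = r_Bτ/(r_Cτ) = r_B/r_C = 0.610.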